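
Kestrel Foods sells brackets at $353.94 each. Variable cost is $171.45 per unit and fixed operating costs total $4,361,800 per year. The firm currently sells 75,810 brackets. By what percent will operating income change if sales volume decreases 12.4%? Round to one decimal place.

-18.1%

At 75,810 units, contribution = 75,810 × $182.49 = $13,834,566.90.
EBIT = $13,834,566.90 − $4,361,800 = $9,472,766.90.
DOL = contribution ÷ EBIT = $13,834,566.90 ÷ $9,472,766.90 = 1.4605.
Operating income changes by 1.4605 × -12.4% = -18.1%.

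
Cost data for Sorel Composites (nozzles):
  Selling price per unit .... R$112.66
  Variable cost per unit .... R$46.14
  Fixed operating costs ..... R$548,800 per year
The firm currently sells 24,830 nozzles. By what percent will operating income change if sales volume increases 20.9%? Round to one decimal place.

At 24,830 units, contribution = 24,830 × R$66.52 = R$1,651,691.60.
Subtracting fixed costs: EBIT = R$1,651,691.60 − R$548,800 = R$1,102,891.60.
Degree of operating leverage = R$1,651,691.60 / R$1,102,891.60 = 1.4976.
So EBIT moves 1.4976 × (+20.9%) = +31.3%.

+31.3%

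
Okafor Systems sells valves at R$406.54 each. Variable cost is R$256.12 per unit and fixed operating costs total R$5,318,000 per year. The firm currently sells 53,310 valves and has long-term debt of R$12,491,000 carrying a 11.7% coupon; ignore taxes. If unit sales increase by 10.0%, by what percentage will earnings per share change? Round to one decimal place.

+64.7%

Contribution at this volume is 53,310 × R$150.42 = R$8,018,890.20.
Subtracting fixed costs: EBIT = R$8,018,890.20 − R$5,318,000 = R$2,700,890.20.
After interest of R$1,461,447.00, pre-tax earnings = R$1,239,443.20.
Degree of combined leverage = contribution ÷ (EBIT − I) = R$8,018,890.20 ÷ R$1,239,443.20 = 6.4698.
%ΔEPS = DCL × %ΔSales = 6.4698 × +10.0% = +64.7%.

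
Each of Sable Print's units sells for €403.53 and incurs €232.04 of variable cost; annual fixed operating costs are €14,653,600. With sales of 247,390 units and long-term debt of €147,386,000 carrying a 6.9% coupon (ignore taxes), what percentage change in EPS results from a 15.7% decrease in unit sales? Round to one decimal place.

Contribution at this volume is 247,390 × €171.49 = €42,424,911.10.
EBIT = €42,424,911.10 − €14,653,600 = €27,771,311.10.
After interest of €10,169,634.00, pre-tax earnings = €17,601,677.10.
DCL = total CM / (EBIT − I) = €42,424,911.10 / €17,601,677.10 = 2.4103.
EPS therefore changes by 2.4103 × (-15.7%) = -37.8%.

-37.8%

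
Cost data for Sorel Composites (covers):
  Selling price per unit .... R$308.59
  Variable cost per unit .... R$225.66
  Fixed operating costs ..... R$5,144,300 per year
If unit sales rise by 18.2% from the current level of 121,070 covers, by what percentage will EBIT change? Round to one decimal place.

+37.3%

Contribution at this volume is 121,070 × R$82.93 = R$10,040,335.10.
EBIT = R$10,040,335.10 − R$5,144,300 = R$4,896,035.10.
DOL = contribution ÷ EBIT = R$10,040,335.10 ÷ R$4,896,035.10 = 2.0507.
Operating income changes by 2.0507 × +18.2% = +37.3%.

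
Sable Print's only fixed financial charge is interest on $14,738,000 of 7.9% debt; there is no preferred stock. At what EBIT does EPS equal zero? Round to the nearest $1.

$1,164,302

Annual interest = 7.9% × $14,738,000 = $1,164,302.00.
With no preferred dividends, EPS = 0 when EBIT exactly covers interest, so the financial break-even EBIT is $1,164,302.00.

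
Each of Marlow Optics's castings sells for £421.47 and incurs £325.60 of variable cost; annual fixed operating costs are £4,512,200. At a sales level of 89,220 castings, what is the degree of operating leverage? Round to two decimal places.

Contribution at this volume is 89,220 × £95.87 = £8,553,521.40.
Subtracting fixed costs: EBIT = £8,553,521.40 − £4,512,200 = £4,041,321.40.
So DOL = total CM / EBIT = £8,553,521.40 / £4,041,321.40 = 2.1165.

2.12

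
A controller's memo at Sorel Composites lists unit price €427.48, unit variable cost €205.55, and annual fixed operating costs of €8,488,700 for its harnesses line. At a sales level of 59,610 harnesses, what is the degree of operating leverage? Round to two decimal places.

2.79

At 59,610 units, contribution = 59,610 × €221.93 = €13,229,247.30.
EBIT = €13,229,247.30 − €8,488,700 = €4,740,547.30.
So DOL = total CM / EBIT = €13,229,247.30 / €4,740,547.30 = 2.7907.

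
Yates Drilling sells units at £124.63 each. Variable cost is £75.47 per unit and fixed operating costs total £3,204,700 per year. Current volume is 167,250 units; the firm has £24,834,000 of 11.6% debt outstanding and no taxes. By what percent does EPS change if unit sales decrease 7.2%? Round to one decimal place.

-27.7%

Contribution at this volume is 167,250 × £49.16 = £8,222,010.00.
Subtracting fixed costs: EBIT = £8,222,010.00 − £3,204,700 = £5,017,310.00.
After interest of £2,880,744.00, pre-tax earnings = £2,136,566.00.
DCL = total CM / (EBIT − I) = £8,222,010.00 / £2,136,566.00 = 3.8482.
EPS therefore changes by 3.8482 × (-7.2%) = -27.7%.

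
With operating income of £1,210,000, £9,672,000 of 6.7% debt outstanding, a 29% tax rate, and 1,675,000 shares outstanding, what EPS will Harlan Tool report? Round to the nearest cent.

Pre-tax income = £1,210,000 − £648,024.00 = £561,976.00.
Net income = £561,976.00 × (1 − 0.29) = £399,002.96.
Per share: £399,002.96 / 1,675,000 shares = £0.24.

£0.24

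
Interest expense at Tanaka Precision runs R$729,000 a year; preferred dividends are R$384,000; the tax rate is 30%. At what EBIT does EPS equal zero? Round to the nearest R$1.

R$1,277,571

Preferred dividends are paid after tax, so their pre-tax equivalent is R$384,000 ÷ (1 − 0.30) = R$548,571.43.
Financial break-even EBIT = interest + D_p ÷ (1 − t) = R$729,000 + R$548,571.43 = R$1,277,571.43.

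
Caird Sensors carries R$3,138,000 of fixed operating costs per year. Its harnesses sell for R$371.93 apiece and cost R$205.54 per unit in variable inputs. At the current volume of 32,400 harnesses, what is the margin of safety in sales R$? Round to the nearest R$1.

R$5,036,190

Each unit contributes R$371.93 − R$205.54 = R$166.39. Break-even units = R$3,138,000 ÷ R$166.39 = 18,859.31; break-even revenue = 18,859.31 × R$371.93 = R$7,014,341.85.
Current sales = 32,400 × R$371.93 = R$12,050,532.00.
Margin of safety = R$12,050,532.00 − R$7,014,341.85 = R$5,036,190.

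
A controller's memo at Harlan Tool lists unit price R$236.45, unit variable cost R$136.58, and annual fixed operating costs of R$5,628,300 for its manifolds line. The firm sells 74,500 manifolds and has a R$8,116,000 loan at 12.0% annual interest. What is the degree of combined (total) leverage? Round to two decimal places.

8.88

At 74,500 units, contribution = 74,500 × R$99.87 = R$7,440,315.00.
EBIT = R$7,440,315.00 − R$5,628,300 = R$1,812,015.00. Interest = R$973,920.00.
DOL = R$7,440,315.00 ÷ R$1,812,015.00 = 4.1061; DFL = R$1,812,015.00 ÷ R$838,095.00 = 2.1621.
DCL = DOL × DFL = 4.1061 × 2.1621 = 8.8778.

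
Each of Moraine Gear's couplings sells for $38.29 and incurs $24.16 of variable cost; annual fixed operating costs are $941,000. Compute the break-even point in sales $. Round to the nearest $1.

Contribution margin per unit = $38.29 − $24.16 = $14.13, a CM ratio of $14.13 ÷ $38.29 = 0.3690.
Break-even revenue = fixed costs × price ÷ CM = $941,000 × $38.29 ÷ $14.13 = $2,549,957.

$2,549,957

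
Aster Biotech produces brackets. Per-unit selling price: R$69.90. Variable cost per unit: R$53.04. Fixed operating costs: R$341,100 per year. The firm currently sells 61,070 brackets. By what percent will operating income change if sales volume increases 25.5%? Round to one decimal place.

Contribution at this volume is 61,070 × R$16.86 = R$1,029,640.20.
Operating income = contribution − fixed costs = R$1,029,640.20 − R$341,100 = R$688,540.20.
Degree of operating leverage = R$1,029,640.20 / R$688,540.20 = 1.4954.
%ΔEBIT = DOL × %ΔSales = 1.4954 × +25.5% = +38.1%.

+38.1%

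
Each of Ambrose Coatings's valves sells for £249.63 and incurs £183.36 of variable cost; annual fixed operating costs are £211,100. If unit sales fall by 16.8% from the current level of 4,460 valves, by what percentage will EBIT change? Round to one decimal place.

-58.8%

At 4,460 units, contribution = 4,460 × £66.27 = £295,564.20.
Operating income = contribution − fixed costs = £295,564.20 − £211,100 = £84,464.20.
DOL = contribution ÷ EBIT = £295,564.20 ÷ £84,464.20 = 3.4993.
So EBIT moves 3.4993 × (-16.8%) = -58.8%.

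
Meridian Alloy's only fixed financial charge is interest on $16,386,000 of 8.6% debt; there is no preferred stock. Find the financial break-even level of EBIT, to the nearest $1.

$1,409,196

Annual interest = 8.6% × $16,386,000 = $1,409,196.00.
Without preferred stock the financial break-even is simply EBIT = interest = $1,409,196.00.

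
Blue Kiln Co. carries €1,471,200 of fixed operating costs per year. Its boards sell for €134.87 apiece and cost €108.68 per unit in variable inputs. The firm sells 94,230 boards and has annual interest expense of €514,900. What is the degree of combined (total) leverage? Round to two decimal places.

At 94,230 units, contribution = 94,230 × €26.19 = €2,467,883.70.
Subtracting fixed costs: EBIT = €2,467,883.70 − €1,471,200 = €996,683.70. Interest = €514,900.00, so EBIT − I = €481,783.70.
DCL = contribution ÷ (EBIT − I) = €2,467,883.70 ÷ €481,783.70 = 5.1224.

5.12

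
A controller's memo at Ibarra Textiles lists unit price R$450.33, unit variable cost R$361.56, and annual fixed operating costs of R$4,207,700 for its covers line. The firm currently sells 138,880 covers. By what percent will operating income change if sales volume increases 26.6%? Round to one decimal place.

Total contribution margin = 138,880 × R$88.77 = R$12,328,377.60.
Subtracting fixed costs: EBIT = R$12,328,377.60 − R$4,207,700 = R$8,120,677.60.
DOL = contribution ÷ EBIT = R$12,328,377.60 ÷ R$8,120,677.60 = 1.5181.
%ΔEBIT = DOL × %ΔSales = 1.5181 × +26.6% = +40.4%.

+40.4%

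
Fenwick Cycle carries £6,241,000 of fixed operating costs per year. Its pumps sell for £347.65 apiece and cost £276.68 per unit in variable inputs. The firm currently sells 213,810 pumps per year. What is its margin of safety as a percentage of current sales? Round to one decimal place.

Unit CM = price − variable cost = £347.65 − £276.68 = £70.97. Break-even units = £6,241,000 ÷ £70.97 = 87,938.57; break-even revenue = 87,938.57 × £347.65 = £30,571,842.33.
Current sales = 213,810 × £347.65 = £74,331,046.50.
Margin of safety = (£74,331,046.50 − £30,571,842.33) ÷ £74,331,046.50 = 58.9%.

58.9%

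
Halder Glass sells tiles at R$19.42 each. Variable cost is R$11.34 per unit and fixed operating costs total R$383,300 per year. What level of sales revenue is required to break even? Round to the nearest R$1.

R$921,248

Contribution margin per unit = R$19.42 − R$11.34 = R$8.08, a CM ratio of R$8.08 ÷ R$19.42 = 0.4161.
Break-even revenue = fixed costs × price ÷ CM = R$383,300 × R$19.42 ÷ R$8.08 = R$921,248.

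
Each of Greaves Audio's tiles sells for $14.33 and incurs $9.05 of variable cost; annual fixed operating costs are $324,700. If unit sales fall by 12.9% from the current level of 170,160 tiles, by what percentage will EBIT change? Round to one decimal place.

At 170,160 units, contribution = 170,160 × $5.28 = $898,444.80.
EBIT = $898,444.80 − $324,700 = $573,744.80.
Degree of operating leverage = $898,444.80 / $573,744.80 = 1.5659.
Operating income changes by 1.5659 × -12.9% = -20.2%.

-20.2%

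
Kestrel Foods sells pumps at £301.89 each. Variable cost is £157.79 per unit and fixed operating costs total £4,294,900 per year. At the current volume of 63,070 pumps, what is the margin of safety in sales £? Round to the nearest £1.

£10,042,372

Each unit contributes £301.89 − £157.79 = £144.10. Break-even units = £4,294,900 ÷ £144.10 = 29,805.00; break-even revenue = 29,805.00 × £301.89 = £8,997,830.40.
Current sales = 63,070 × £301.89 = £19,040,202.30.
Margin of safety = £19,040,202.30 − £8,997,830.40 = £10,042,372.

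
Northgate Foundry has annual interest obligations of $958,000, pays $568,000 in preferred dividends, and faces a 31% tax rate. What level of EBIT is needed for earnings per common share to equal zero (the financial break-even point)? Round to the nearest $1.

Preferred dividends are paid after tax, so their pre-tax equivalent is $568,000 ÷ (1 − 0.31) = $823,188.41.
EPS = 0 when EBIT covers interest plus the pre-tax preferred burden: $958,000 + $823,188.41 = $1,781,188.41.

$1,781,188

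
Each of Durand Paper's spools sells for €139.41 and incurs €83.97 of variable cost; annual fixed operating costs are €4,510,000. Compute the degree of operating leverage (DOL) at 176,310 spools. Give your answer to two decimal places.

At 176,310 units, contribution = 176,310 × €55.44 = €9,774,626.40.
Operating income = contribution − fixed costs = €9,774,626.40 − €4,510,000 = €5,264,626.40.
Degree of operating leverage = €9,774,626.40 / €5,264,626.40 = 1.8567.

1.86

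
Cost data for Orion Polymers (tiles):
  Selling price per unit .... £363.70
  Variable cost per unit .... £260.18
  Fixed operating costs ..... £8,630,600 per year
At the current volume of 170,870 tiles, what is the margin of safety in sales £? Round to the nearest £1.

£31,823,267

Each unit contributes £363.70 − £260.18 = £103.52. Break-even units = £8,630,600 ÷ £103.52 = 83,371.33; break-even revenue = 83,371.33 × £363.70 = £30,322,152.43.
Actual sales revenue = 170,870 × £363.70 = £62,145,419.00.
Margin of safety = £62,145,419.00 − £30,322,152.43 = £31,823,267.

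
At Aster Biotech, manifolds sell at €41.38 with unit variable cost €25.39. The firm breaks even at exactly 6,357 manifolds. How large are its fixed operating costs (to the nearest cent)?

Each unit contributes €41.38 − €25.39 = €15.99.
Fixed costs = break-even units × CM = 6,357 × €15.99 = €101,648.43.

€101,648.43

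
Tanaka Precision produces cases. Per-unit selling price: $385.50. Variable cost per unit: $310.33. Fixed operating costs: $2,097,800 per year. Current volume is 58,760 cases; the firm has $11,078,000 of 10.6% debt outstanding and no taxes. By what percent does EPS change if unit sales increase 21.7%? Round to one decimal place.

Contribution at this volume is 58,760 × $75.17 = $4,416,989.20.
Operating income = contribution − fixed costs = $4,416,989.20 − $2,097,800 = $2,319,189.20.
After interest of $1,174,268.00, pre-tax earnings = $1,144,921.20.
DCL = total CM / (EBIT − I) = $4,416,989.20 / $1,144,921.20 = 3.8579.
EPS therefore changes by 3.8579 × (+21.7%) = +83.7%.

+83.7%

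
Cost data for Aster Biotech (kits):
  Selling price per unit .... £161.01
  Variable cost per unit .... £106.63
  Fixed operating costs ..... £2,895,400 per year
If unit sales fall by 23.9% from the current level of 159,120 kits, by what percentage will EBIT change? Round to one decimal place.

-35.9%

Total contribution margin = 159,120 × £54.38 = £8,652,945.60.
Operating income = contribution − fixed costs = £8,652,945.60 − £2,895,400 = £5,757,545.60.
DOL = contribution ÷ EBIT = £8,652,945.60 ÷ £5,757,545.60 = 1.5029.
So EBIT moves 1.5029 × (-23.9%) = -35.9%.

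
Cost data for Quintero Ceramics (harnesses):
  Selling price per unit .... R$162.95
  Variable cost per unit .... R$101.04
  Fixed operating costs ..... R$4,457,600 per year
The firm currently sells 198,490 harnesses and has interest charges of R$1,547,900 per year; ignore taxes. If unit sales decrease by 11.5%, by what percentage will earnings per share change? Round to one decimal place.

-22.5%

Contribution at this volume is 198,490 × R$61.91 = R$12,288,515.90.
EBIT = R$12,288,515.90 − R$4,457,600 = R$7,830,915.90.
Interest = R$1,547,900.00, so EBIT − I = R$6,283,015.90.
Degree of combined leverage = contribution ÷ (EBIT − I) = R$12,288,515.90 ÷ R$6,283,015.90 = 1.9558.
%ΔEPS = DCL × %ΔSales = 1.9558 × -11.5% = -22.5%.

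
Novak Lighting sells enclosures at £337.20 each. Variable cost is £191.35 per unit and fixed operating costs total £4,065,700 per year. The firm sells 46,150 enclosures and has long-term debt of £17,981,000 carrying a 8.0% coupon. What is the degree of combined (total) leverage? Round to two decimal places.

At 46,150 units, contribution = 46,150 × £145.85 = £6,730,977.50.
Subtracting fixed costs: EBIT = £6,730,977.50 − £4,065,700 = £2,665,277.50. Interest = £1,438,480.00.
DOL = £6,730,977.50 ÷ £2,665,277.50 = 2.5254; DFL = £2,665,277.50 ÷ £1,226,797.50 = 2.1725.
DCL = DOL × DFL = 2.5254 × 2.1725 = 5.4864.

5.49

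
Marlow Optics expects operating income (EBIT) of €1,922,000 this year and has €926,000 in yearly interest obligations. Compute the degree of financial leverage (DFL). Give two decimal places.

Interest = €926,000.00.
Degree of financial leverage = EBIT / (EBIT − interest) = €1,922,000 / €996,000.00 = 1.9297.

1.93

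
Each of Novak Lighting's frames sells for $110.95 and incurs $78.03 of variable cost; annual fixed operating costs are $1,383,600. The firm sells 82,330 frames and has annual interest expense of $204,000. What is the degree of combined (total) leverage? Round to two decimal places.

At 82,330 units, contribution = 82,330 × $32.92 = $2,710,303.60.
Subtracting fixed costs: EBIT = $2,710,303.60 − $1,383,600 = $1,326,703.60. Interest = $204,000.00.
DOL = $2,710,303.60 ÷ $1,326,703.60 = 2.0429; DFL = $1,326,703.60 ÷ $1,122,703.60 = 1.1817.
DCL = DOL × DFL = 2.0429 × 1.1817 = 2.4141.

2.41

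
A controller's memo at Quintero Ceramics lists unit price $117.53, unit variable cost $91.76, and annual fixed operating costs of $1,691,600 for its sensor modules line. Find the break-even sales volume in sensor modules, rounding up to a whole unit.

65,643 sensor modules

Unit CM = price − variable cost = $117.53 − $91.76 = $25.77.
Break-even volume = fixed costs ÷ CM per unit = $1,691,600 ÷ $25.77 = 65,642.22, so 65,643 sensor modules.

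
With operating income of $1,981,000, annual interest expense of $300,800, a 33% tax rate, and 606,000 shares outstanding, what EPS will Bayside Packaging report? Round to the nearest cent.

Interest = $300,800.00, so EBT = $1,981,000 − $300,800.00 = $1,680,200.00.
After tax at 33%: net income = $1,680,200.00 × 0.67 = $1,125,734.00.
EPS = $1,125,734.00 ÷ 606,000 = $1.86.

$1.86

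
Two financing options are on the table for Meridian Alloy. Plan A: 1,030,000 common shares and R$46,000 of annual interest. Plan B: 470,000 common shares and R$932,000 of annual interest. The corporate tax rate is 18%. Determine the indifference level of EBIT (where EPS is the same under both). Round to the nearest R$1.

R$1,675,607

At indifference, (EBIT − 46,000)(1 − t)/1,030,000 = (EBIT − 932,000)(1 − t)/470,000.
Cancelling (1 − t) and cross-multiplying: 470,000·(EBIT − 46,000) = 1,030,000·(EBIT − 932,000).
Solving, EBIT = (932,000·1,030,000 − 46,000·470,000) / (1,030,000 − 470,000) = 938,340,000,000 / 560,000 = 1,675,607.14.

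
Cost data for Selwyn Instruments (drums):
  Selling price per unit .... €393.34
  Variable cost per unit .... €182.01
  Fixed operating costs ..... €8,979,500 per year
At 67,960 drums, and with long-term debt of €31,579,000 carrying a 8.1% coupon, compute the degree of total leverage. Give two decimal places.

Contribution at this volume is 67,960 × €211.33 = €14,361,986.80.
EBIT = €14,361,986.80 − €8,979,500 = €5,382,486.80. Interest = €2,557,899.00, so EBIT − I = €2,824,587.80.
Degree of total leverage = total CM / (EBIT − interest) = €14,361,986.80 / €2,824,587.80 = 5.0846.

5.08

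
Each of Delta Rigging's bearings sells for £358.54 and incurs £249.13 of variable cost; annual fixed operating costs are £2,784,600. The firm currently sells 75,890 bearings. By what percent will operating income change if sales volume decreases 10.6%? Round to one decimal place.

-15.9%

At 75,890 units, contribution = 75,890 × £109.41 = £8,303,124.90.
EBIT = £8,303,124.90 − £2,784,600 = £5,518,524.90.
So DOL = total CM / EBIT = £8,303,124.90 / £5,518,524.90 = 1.5046.
Operating income changes by 1.5046 × -10.6% = -15.9%.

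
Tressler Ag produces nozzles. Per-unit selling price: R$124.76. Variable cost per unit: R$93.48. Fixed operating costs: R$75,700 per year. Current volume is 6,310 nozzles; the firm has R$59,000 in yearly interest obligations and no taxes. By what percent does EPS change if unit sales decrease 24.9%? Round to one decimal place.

Total contribution margin = 6,310 × R$31.28 = R$197,376.80.
Subtracting fixed costs: EBIT = R$197,376.80 − R$75,700 = R$121,676.80.
After interest of R$59,000.00, pre-tax earnings = R$62,676.80.
Degree of combined leverage = contribution ÷ (EBIT − I) = R$197,376.80 ÷ R$62,676.80 = 3.1491.
EPS therefore changes by 3.1491 × (-24.9%) = -78.4%.

-78.4%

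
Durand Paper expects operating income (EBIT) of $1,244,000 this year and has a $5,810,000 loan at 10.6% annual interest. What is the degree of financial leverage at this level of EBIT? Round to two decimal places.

Annual interest charges come to $615,860.00.
DFL = EBIT ÷ (EBIT − I) = $1,244,000 ÷ ($1,244,000 − $615,860.00) = $1,244,000 ÷ $628,140.00 = 1.9805.

1.98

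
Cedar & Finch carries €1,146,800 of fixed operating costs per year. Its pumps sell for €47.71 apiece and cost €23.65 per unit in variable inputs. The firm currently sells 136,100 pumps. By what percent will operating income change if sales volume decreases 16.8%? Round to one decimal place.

-25.9%

Total contribution margin = 136,100 × €24.06 = €3,274,566.00.
Subtracting fixed costs: EBIT = €3,274,566.00 − €1,146,800 = €2,127,766.00.
DOL = contribution ÷ EBIT = €3,274,566.00 ÷ €2,127,766.00 = 1.5390.
So EBIT moves 1.5390 × (-16.8%) = -25.9%.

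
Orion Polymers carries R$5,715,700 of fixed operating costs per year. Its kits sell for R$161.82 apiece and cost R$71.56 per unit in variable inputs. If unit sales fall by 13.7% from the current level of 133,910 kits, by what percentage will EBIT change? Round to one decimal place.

At 133,910 units, contribution = 133,910 × R$90.26 = R$12,086,716.60.
Operating income = contribution − fixed costs = R$12,086,716.60 − R$5,715,700 = R$6,371,016.60.
So DOL = total CM / EBIT = R$12,086,716.60 / R$6,371,016.60 = 1.8971.
%ΔEBIT = DOL × %ΔSales = 1.8971 × -13.7% = -26.0%.

-26.0%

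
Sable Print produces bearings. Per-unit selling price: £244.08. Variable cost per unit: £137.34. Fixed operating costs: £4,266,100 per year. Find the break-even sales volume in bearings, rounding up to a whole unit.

Contribution margin per unit = £244.08 − £137.34 = £106.74.
Break-even Q = £4,266,100 / £106.74 = 39,967.21 → 39,968 bearings.

39,968 bearings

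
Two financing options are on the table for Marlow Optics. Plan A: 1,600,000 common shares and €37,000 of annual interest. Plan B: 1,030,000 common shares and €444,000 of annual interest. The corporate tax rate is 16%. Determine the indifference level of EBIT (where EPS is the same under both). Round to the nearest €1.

€1,179,456

At indifference, (EBIT − 37,000)(1 − t)/1,600,000 = (EBIT − 444,000)(1 − t)/1,030,000.
The (1 − t) factor cancels: (EBIT − 37,000) × 1,030,000 = (EBIT − 444,000) × 1,600,000.
Solving, EBIT = (444,000·1,600,000 − 37,000·1,030,000) / (1,600,000 − 1,030,000) = 672,290,000,000 / 570,000 = 1,179,456.14.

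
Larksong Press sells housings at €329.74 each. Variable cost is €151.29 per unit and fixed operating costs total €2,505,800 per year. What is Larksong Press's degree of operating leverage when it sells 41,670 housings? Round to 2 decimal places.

At 41,670 units, contribution = 41,670 × €178.45 = €7,436,011.50.
EBIT = €7,436,011.50 − €2,505,800 = €4,930,211.50.
So DOL = total CM / EBIT = €7,436,011.50 / €4,930,211.50 = 1.5083.

1.51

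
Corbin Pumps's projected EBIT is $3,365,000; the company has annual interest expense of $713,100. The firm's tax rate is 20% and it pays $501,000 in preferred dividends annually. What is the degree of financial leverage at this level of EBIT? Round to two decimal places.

Annual interest charges come to $713,100.00.
Pre-tax preferred-dividend burden = $501,000 ÷ (1 − 0.20) = $626,250.00.
DFL = EBIT ÷ [EBIT − I − D_p/(1−t)] = $3,365,000 ÷ [$3,365,000 − $713,100.00 − $626,250.00] = $3,365,000 ÷ $2,025,650.00 = 1.6612.

1.66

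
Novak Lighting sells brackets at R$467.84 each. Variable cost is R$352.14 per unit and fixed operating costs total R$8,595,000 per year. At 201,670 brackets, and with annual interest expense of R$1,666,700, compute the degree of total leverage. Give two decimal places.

1.79

Contribution at this volume is 201,670 × R$115.70 = R$23,333,219.00.
Subtracting fixed costs: EBIT = R$23,333,219.00 − R$8,595,000 = R$14,738,219.00. Interest = R$1,666,700.00.
DOL = R$23,333,219.00 ÷ R$14,738,219.00 = 1.5832; DFL = R$14,738,219.00 ÷ R$13,071,519.00 = 1.1275.
Combined leverage = 1.5832 × 1.1275 = 1.7851.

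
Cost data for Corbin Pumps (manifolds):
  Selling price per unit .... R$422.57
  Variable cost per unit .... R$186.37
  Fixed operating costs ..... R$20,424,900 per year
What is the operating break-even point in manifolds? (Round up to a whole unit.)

86,473 manifolds

Each unit contributes R$422.57 − R$186.37 = R$236.20.
Units to break even: R$20,424,900 ÷ R$236.20 = 86,472.90, rounded up to 86,473.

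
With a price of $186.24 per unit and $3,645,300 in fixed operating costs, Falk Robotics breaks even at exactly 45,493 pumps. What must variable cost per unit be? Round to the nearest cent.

Contribution per unit must be FC / Q = $3,645,300 / 45,493 = $80.1288.
Hence VC = price − CM = $186.24 − $80.1288 = $106.11.

$106.11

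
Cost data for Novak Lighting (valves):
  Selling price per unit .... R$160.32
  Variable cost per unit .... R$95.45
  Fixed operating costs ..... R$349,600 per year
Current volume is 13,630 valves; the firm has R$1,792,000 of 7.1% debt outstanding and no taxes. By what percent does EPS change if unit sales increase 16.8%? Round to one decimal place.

+36.5%

Contribution at this volume is 13,630 × R$64.87 = R$884,178.10.
EBIT = R$884,178.10 − R$349,600 = R$534,578.10.
Interest = R$127,232.00, so EBIT − I = R$407,346.10.
Degree of combined leverage = contribution ÷ (EBIT − I) = R$884,178.10 ÷ R$407,346.10 = 2.1706.
EPS therefore changes by 2.1706 × (+16.8%) = +36.5%.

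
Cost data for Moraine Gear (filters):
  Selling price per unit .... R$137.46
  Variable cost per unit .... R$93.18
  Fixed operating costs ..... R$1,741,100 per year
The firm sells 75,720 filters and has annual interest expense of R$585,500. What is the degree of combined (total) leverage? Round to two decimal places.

3.27

Contribution at this volume is 75,720 × R$44.28 = R$3,352,881.60.
Subtracting fixed costs: EBIT = R$3,352,881.60 − R$1,741,100 = R$1,611,781.60. Interest = R$585,500.00.
DOL = R$3,352,881.60 ÷ R$1,611,781.60 = 2.0802; DFL = R$1,611,781.60 ÷ R$1,026,281.60 = 1.5705.
Combined leverage = 2.0802 × 1.5705 = 3.2670.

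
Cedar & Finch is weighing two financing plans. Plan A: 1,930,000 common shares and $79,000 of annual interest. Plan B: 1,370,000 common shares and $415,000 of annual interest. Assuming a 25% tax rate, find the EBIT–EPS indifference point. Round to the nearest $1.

At indifference, (EBIT − 79,000)(1 − t)/1,930,000 = (EBIT − 415,000)(1 − t)/1,370,000.
Cancelling (1 − t) and cross-multiplying: 1,370,000·(EBIT − 79,000) = 1,930,000·(EBIT − 415,000).
Solving, EBIT = (415,000·1,930,000 − 79,000·1,370,000) / (1,930,000 − 1,370,000) = 692,720,000,000 / 560,000 = 1,237,000.00.

$1,237,000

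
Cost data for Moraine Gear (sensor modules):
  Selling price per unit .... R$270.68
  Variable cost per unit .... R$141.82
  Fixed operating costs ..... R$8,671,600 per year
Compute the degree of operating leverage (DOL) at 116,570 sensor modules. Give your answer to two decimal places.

Contribution at this volume is 116,570 × R$128.86 = R$15,021,210.20.
EBIT = R$15,021,210.20 − R$8,671,600 = R$6,349,610.20.
So DOL = total CM / EBIT = R$15,021,210.20 / R$6,349,610.20 = 2.3657.

2.37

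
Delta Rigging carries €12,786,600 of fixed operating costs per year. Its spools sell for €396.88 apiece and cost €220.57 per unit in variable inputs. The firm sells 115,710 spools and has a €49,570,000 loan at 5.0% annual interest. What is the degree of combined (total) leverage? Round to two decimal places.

Total contribution margin = 115,710 × €176.31 = €20,400,830.10.
Operating income = contribution − fixed costs = €20,400,830.10 − €12,786,600 = €7,614,230.10. Interest = €2,478,500.00, so EBIT − I = €5,135,730.10.
DCL = contribution ÷ (EBIT − I) = €20,400,830.10 ÷ €5,135,730.10 = 3.9723.

3.97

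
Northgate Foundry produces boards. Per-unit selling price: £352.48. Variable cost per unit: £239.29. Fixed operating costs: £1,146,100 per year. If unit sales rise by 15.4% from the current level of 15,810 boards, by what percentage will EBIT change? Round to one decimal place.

+42.8%

Total contribution margin = 15,810 × £113.19 = £1,789,533.90.
EBIT = £1,789,533.90 − £1,146,100 = £643,433.90.
Degree of operating leverage = £1,789,533.90 / £643,433.90 = 2.7812.
%ΔEBIT = DOL × %ΔSales = 2.7812 × +15.4% = +42.8%.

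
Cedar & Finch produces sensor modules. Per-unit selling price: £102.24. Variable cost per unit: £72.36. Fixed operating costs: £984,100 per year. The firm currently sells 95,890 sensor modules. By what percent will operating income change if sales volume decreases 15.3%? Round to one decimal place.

-23.3%

At 95,890 units, contribution = 95,890 × £29.88 = £2,865,193.20.
Subtracting fixed costs: EBIT = £2,865,193.20 − £984,100 = £1,881,093.20.
DOL = contribution ÷ EBIT = £2,865,193.20 ÷ £1,881,093.20 = 1.5232.
Operating income changes by 1.5232 × -15.3% = -23.3%.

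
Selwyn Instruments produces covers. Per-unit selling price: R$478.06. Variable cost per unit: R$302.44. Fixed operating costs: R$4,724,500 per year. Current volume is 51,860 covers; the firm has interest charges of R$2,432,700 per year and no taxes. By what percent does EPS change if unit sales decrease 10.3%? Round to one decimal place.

-48.1%

Total contribution margin = 51,860 × R$175.62 = R$9,107,653.20.
Operating income = contribution − fixed costs = R$9,107,653.20 − R$4,724,500 = R$4,383,153.20.
Interest = R$2,432,700.00, so EBIT − I = R$1,950,453.20.
DCL = total CM / (EBIT − I) = R$9,107,653.20 / R$1,950,453.20 = 4.6695.
EPS therefore changes by 4.6695 × (-10.3%) = -48.1%.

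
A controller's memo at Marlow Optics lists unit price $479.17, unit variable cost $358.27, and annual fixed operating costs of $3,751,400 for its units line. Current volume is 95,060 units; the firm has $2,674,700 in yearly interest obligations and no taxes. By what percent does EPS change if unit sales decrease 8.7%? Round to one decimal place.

At 95,060 units, contribution = 95,060 × $120.90 = $11,492,754.00.
Subtracting fixed costs: EBIT = $11,492,754.00 − $3,751,400 = $7,741,354.00.
Interest = $2,674,700.00, so EBIT − I = $5,066,654.00.
DCL = total CM / (EBIT − I) = $11,492,754.00 / $5,066,654.00 = 2.2683.
%ΔEPS = DCL × %ΔSales = 2.2683 × -8.7% = -19.7%.

-19.7%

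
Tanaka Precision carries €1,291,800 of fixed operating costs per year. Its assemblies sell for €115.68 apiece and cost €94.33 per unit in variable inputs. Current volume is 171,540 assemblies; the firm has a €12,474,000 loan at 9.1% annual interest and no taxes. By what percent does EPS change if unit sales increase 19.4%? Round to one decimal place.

At 171,540 units, contribution = 171,540 × €21.35 = €3,662,379.00.
Operating income = contribution − fixed costs = €3,662,379.00 − €1,291,800 = €2,370,579.00.
Interest = €1,135,134.00, so EBIT − I = €1,235,445.00.
DCL = total CM / (EBIT − I) = €3,662,379.00 / €1,235,445.00 = 2.9644.
EPS therefore changes by 2.9644 × (+19.4%) = +57.5%.

+57.5%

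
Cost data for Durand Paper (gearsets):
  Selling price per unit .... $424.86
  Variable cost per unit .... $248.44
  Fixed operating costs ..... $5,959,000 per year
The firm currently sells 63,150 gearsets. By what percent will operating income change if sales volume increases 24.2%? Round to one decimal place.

+52.0%

At 63,150 units, contribution = 63,150 × $176.42 = $11,140,923.00.
Subtracting fixed costs: EBIT = $11,140,923.00 − $5,959,000 = $5,181,923.00.
So DOL = total CM / EBIT = $11,140,923.00 / $5,181,923.00 = 2.1500.
Operating income changes by 2.1500 × +24.2% = +52.0%.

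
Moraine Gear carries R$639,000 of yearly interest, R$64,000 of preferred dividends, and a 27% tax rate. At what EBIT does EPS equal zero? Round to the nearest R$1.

Grossing the preferred dividend up to pre-tax terms: R$64,000 / (1 − 0.27) = R$87,671.23.
EPS = 0 when EBIT covers interest plus the pre-tax preferred burden: R$639,000 + R$87,671.23 = R$726,671.23.

R$726,671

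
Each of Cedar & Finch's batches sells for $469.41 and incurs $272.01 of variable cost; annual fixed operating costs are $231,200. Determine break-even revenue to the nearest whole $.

$549,785

CM per unit = $469.41 − $272.01 = $197.40; CM ratio = $197.40 / $469.41 = 0.4205.
Break-even sales = FC ÷ CM ratio = $231,200 × $469.41 / $197.40 = $549,785.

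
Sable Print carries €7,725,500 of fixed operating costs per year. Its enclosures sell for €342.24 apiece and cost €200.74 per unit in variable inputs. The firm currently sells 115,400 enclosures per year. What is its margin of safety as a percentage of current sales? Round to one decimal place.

52.7%

Unit CM = price − variable cost = €342.24 − €200.74 = €141.50. Break-even units = €7,725,500 ÷ €141.50 = 54,597.17; break-even revenue = 54,597.17 × €342.24 = €18,685,336.54.
Current sales = 115,400 × €342.24 = €39,494,496.00.
Margin of safety = (€39,494,496.00 − €18,685,336.54) ÷ €39,494,496.00 = 52.7%.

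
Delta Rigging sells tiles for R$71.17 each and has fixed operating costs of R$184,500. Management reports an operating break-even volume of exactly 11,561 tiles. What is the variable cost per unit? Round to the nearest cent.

At break-even, FC = Q × (P − VC), so P − VC = R$184,500 ÷ 11,561 = R$15.9588.
Hence VC = price − CM = R$71.17 − R$15.9588 = R$55.21.

R$55.21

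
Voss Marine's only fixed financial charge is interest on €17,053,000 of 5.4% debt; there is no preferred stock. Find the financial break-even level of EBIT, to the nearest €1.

€920,862

Annual interest = 5.4% × €17,053,000 = €920,862.00.
With no preferred dividends, EPS = 0 when EBIT exactly covers interest, so the financial break-even EBIT is €920,862.00.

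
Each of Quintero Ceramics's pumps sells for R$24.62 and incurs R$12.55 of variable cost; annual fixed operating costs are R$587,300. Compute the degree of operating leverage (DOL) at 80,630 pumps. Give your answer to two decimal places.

2.52

Contribution at this volume is 80,630 × R$12.07 = R$973,204.10.
Operating income = contribution − fixed costs = R$973,204.10 − R$587,300 = R$385,904.10.
Degree of operating leverage = R$973,204.10 / R$385,904.10 = 2.5219.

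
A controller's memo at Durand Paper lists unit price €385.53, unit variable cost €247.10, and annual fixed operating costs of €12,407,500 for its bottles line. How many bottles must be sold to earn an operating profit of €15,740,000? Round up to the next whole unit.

203,334 bottles

Each unit contributes €385.53 − €247.10 = €138.43.
Units = (FC + target) / CM = (€12,407,500 + €15,740,000) / €138.43 = 203,333.81, so 203,334 bottles.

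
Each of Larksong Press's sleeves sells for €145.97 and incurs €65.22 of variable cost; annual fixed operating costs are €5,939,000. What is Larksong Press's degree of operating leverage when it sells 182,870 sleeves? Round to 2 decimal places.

1.67

Total contribution margin = 182,870 × €80.75 = €14,766,752.50.
Operating income = contribution − fixed costs = €14,766,752.50 − €5,939,000 = €8,827,752.50.
Degree of operating leverage = €14,766,752.50 / €8,827,752.50 = 1.6728.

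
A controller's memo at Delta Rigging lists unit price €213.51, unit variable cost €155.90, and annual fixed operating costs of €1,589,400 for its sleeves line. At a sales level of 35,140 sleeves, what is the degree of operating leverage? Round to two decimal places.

4.65

Contribution at this volume is 35,140 × €57.61 = €2,024,415.40.
Subtracting fixed costs: EBIT = €2,024,415.40 − €1,589,400 = €435,015.40.
Degree of operating leverage = €2,024,415.40 / €435,015.40 = 4.6537.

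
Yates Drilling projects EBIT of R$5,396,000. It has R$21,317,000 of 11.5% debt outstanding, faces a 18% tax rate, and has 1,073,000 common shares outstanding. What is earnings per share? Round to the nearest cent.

Interest = R$2,451,455.00, so EBT = R$5,396,000 − R$2,451,455.00 = R$2,944,545.00.
After tax at 18%: net income = R$2,944,545.00 × 0.82 = R$2,414,526.90.
Per share: R$2,414,526.90 / 1,073,000 shares = R$2.25.

R$2.25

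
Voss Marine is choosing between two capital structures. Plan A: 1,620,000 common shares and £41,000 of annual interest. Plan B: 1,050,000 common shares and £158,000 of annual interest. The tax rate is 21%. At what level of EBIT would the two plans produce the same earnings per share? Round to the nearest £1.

£373,526

Set EPS_A = EPS_B: (EBIT − £41,000)(1 − 0.21) ÷ 1,620,000 = (EBIT − £158,000)(1 − 0.21) ÷ 1,050,000.
The (1 − t) factor cancels: (EBIT − 41,000) × 1,050,000 = (EBIT − 158,000) × 1,620,000.
EBIT × (1,620,000 − 1,050,000) = 158,000 × 1,620,000 − 41,000 × 1,050,000 = 212,910,000,000, so EBIT = 212,910,000,000 ÷ 570,000 = 373,526.32.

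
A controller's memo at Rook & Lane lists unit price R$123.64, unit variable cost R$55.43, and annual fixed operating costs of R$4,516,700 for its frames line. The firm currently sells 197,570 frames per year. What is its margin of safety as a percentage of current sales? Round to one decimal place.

Unit CM = price − variable cost = R$123.64 − R$55.43 = R$68.21. Break-even units = R$4,516,700 ÷ R$68.21 = 66,217.56; break-even revenue = 66,217.56 × R$123.64 = R$8,187,139.54.
Actual sales revenue = 197,570 × R$123.64 = R$24,427,554.80.
Margin of safety = (R$24,427,554.80 − R$8,187,139.54) ÷ R$24,427,554.80 = 66.5%.

66.5%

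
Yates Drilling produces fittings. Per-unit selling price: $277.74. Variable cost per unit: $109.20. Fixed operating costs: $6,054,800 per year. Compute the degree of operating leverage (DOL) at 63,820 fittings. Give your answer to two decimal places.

2.29

At 63,820 units, contribution = 63,820 × $168.54 = $10,756,222.80.
EBIT = $10,756,222.80 − $6,054,800 = $4,701,422.80.
Degree of operating leverage = $10,756,222.80 / $4,701,422.80 = 2.2879.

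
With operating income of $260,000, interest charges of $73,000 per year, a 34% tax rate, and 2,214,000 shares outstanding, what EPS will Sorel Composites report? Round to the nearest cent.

Pre-tax income = $260,000 − $73,000.00 = $187,000.00.
After tax at 34%: net income = $187,000.00 × 0.66 = $123,420.00.
EPS = $123,420.00 ÷ 2,214,000 = $0.06.

$0.06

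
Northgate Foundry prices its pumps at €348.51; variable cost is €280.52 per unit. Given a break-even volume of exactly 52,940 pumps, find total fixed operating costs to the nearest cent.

Each unit contributes €348.51 − €280.52 = €67.99.
Since BE = FC / CM, FC = 52,940 × €67.99 = €3,599,390.60.

€3,599,390.60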